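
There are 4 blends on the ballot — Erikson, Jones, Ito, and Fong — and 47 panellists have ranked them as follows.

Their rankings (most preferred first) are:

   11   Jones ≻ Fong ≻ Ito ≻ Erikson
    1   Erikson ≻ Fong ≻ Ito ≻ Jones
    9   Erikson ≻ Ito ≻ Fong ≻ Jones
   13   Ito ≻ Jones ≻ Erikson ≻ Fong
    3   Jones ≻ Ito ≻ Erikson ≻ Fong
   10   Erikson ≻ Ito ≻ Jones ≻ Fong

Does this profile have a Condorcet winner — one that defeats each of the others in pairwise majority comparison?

Head-to-head results (47 voters total):
Erikson vs Jones: Jones wins 27–20.
Erikson vs Ito: Ito wins 27–20.
Erikson vs Fong: Erikson wins 36–11.
Jones vs Ito: Ito wins 33–14.
Jones vs Fong: Jones wins 37–10.
Ito vs Fong: Ito wins 35–12.
Ito beats each rival — Erikson (27–20), Jones (33–14), Fong (35–12) — so Ito is the Condorcet winner.

Yes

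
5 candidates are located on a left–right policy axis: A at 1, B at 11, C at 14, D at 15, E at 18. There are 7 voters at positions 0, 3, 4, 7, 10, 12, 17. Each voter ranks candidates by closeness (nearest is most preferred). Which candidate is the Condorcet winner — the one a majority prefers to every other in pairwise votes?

With single-peaked preferences on a line, the Condorcet winner is the candidate closest to the median voter.
The median voter (position 7) is closest to B at 11.
Check: B vs A — voters closer to B: 4 of 7.

B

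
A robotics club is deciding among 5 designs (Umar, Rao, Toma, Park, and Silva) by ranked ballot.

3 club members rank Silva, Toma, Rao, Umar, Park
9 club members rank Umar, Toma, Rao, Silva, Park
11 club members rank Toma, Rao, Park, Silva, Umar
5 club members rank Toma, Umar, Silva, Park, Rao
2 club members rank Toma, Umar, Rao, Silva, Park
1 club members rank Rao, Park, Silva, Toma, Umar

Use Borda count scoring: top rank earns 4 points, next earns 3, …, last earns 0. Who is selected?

Borda scores:
  Umar: 3·1 + 9·4 + 11·0 + 5·3 + 2·3 + 0 = 60
  Rao: 3·2 + 9·2 + 11·3 + 5·0 + 2·2 + 4 = 65
  Toma: 3·3 + 9·3 + 11·4 + 5·4 + 2·4 + 1 = 109
  Park: 3·0 + 9·0 + 11·2 + 5·1 + 2·0 + 3 = 30
  Silva: 3·4 + 9·1 + 11·1 + 5·2 + 2·1 + 2 = 46
Toma has the highest total.

Toma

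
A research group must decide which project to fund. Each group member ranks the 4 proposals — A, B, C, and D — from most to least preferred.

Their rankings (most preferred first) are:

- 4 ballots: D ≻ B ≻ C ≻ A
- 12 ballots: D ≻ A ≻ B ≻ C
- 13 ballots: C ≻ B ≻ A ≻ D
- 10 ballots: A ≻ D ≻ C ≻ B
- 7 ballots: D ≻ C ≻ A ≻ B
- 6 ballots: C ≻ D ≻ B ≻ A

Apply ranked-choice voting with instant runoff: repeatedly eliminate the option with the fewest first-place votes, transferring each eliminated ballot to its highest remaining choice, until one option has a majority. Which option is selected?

Round 1: D 23, C 19, A 10, B 0. B has the fewest and is eliminated.
Round 2: D 23, C 19, A 10. A has the fewest and is eliminated.
Round 3: D 33, C 19. D has a majority.

D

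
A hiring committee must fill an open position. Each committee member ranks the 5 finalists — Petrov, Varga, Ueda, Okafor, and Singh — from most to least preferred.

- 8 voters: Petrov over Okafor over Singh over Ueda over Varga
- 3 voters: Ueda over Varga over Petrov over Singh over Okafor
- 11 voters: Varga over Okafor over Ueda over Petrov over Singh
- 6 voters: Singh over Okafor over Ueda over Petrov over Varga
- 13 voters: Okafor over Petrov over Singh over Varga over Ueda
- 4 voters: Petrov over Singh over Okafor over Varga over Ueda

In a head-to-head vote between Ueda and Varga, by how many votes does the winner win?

Ballots ranking Ueda above Varga: 8+3+6 = 17.
Ballots ranking Varga above Ueda: 11+13+4 = 28.
Varga wins 28–17, a margin of 11.

11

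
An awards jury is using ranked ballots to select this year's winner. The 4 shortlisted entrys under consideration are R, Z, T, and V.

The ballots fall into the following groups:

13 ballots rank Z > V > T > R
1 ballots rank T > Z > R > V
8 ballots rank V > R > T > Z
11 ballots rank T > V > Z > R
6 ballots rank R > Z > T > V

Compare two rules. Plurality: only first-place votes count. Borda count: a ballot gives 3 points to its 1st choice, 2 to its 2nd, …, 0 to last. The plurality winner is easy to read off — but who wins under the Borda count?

Plurality first-place counts: R 6, Z 13, T 12, V 8 → Z.
Borda totals: R 35, Z 64, T 63, V 72 → V.

V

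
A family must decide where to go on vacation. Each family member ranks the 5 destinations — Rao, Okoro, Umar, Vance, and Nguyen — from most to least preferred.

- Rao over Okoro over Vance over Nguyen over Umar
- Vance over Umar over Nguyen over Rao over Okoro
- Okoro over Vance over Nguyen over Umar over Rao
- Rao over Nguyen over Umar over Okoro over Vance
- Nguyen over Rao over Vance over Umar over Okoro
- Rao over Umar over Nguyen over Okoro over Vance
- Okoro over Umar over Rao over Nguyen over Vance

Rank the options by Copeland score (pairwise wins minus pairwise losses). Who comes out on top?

Pairwise results:
  Rao vs Okoro: Rao wins 5–2.
  Rao vs Umar: Rao wins 4–3.
  Rao vs Vance: Rao wins 5–2.
  Rao vs Nguyen: Rao wins 4–3.
  Okoro vs Umar: Umar wins 4–3.
  Okoro vs Vance: Okoro wins 5–2.
  Okoro vs Nguyen: Nguyen wins 4–3.
  Umar vs Vance: Vance wins 4–3.
  Umar vs Nguyen: Nguyen wins 4–3.
  Vance vs Nguyen: Nguyen wins 4–3.
Copeland scores (wins − losses):
  Rao: 4 − 0 = 4
  Okoro: 1 − 3 = -2
  Umar: 1 − 3 = -2
  Vance: 1 − 3 = -2
  Nguyen: 3 − 1 = 2
Rao has the best Copeland score.

Rao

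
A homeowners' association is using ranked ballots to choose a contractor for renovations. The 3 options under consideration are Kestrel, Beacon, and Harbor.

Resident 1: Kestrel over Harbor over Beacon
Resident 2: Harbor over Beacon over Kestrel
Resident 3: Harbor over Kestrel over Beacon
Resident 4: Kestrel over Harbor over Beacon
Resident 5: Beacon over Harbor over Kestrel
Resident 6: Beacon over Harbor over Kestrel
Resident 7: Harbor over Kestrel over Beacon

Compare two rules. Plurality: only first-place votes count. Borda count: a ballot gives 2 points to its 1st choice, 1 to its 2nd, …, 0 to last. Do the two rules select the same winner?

Yes

Plurality first-place counts: Kestrel 2, Beacon 2, Harbor 3 → Harbor.
Borda totals: Kestrel 6, Beacon 5, Harbor 10 → Harbor.
The two rules agree on Harbor.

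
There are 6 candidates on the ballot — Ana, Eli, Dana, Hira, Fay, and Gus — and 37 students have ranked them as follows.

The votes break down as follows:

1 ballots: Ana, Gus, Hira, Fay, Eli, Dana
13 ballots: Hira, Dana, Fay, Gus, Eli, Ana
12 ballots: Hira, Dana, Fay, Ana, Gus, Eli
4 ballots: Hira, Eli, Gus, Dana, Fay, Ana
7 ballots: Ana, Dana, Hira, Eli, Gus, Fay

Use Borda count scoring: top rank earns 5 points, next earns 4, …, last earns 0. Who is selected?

Borda scores:
  Ana: 5 + 13·0 + 12·2 + 4·0 + 7·5 = 64
  Eli: 1 + 13·1 + 12·0 + 4·4 + 7·2 = 44
  Dana: 0 + 13·4 + 12·4 + 4·2 + 7·4 = 136
  Hira: 3 + 13·5 + 12·5 + 4·5 + 7·3 = 169
  Fay: 2 + 13·3 + 12·3 + 4·1 + 7·0 = 81
  Gus: 4 + 13·2 + 12·1 + 4·3 + 7·1 = 61
Hira has the highest total.

Hira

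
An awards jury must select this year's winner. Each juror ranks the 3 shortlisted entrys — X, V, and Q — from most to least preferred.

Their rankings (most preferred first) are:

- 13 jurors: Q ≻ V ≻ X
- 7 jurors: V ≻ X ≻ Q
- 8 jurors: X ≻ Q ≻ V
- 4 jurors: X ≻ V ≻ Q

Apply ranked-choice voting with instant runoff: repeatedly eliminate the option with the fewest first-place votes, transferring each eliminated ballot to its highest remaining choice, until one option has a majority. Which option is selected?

X

Round 1: Q 13, X 12, V 7. V has the fewest and is eliminated.
Round 2: X 19, Q 13. X has a majority.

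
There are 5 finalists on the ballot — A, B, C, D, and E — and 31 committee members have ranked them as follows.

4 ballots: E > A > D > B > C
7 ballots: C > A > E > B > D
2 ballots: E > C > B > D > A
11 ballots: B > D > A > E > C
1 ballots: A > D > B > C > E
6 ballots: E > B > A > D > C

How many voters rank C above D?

Ballots ranking C above D: 7+2 = 9.
Ballots ranking D above C: 4+11+1+6 = 22.
So 9 of 31 voters prefer C to D.

9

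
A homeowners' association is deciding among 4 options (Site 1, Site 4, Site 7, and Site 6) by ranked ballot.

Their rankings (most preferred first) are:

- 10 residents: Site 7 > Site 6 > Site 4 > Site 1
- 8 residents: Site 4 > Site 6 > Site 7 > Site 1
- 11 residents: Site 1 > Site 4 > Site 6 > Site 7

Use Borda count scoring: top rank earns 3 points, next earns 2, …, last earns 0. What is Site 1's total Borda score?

Borda scores:
  Site 1: 10·0 + 8·0 + 11·3 = 33
  Site 4: 10·1 + 8·3 + 11·2 = 56
  Site 7: 10·3 + 8·1 + 11·0 = 38
  Site 6: 10·2 + 8·2 + 11·1 = 47

33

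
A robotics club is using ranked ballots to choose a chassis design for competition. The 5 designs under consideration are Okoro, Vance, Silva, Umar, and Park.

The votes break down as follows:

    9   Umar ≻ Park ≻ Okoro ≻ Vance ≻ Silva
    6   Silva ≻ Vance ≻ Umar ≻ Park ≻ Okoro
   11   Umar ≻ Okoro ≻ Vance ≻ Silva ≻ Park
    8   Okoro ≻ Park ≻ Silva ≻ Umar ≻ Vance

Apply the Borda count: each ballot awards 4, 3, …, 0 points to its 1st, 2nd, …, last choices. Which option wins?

Umar

Borda scores:
  Okoro: 9·2 + 6·0 + 11·3 + 8·4 = 83
  Vance: 9·1 + 6·3 + 11·2 + 8·0 = 49
  Silva: 9·0 + 6·4 + 11·1 + 8·2 = 51
  Umar: 9·4 + 6·2 + 11·4 + 8·1 = 100
  Park: 9·3 + 6·1 + 11·0 + 8·3 = 57
Umar has the highest total.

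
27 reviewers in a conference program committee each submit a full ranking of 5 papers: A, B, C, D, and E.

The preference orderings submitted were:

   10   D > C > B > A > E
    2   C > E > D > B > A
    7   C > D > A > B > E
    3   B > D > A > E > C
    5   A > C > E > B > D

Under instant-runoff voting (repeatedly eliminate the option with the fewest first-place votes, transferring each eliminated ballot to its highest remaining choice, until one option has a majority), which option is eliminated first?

Round 1: D 10, C 9, A 5, B 3, E 0. E has the fewest and is eliminated.
Round 2: D 10, C 9, A 5, B 3. B has the fewest and is eliminated.
Round 3: D 13, C 9, A 5. A has the fewest and is eliminated.
Round 4: C 14, D 13. C has a majority.

E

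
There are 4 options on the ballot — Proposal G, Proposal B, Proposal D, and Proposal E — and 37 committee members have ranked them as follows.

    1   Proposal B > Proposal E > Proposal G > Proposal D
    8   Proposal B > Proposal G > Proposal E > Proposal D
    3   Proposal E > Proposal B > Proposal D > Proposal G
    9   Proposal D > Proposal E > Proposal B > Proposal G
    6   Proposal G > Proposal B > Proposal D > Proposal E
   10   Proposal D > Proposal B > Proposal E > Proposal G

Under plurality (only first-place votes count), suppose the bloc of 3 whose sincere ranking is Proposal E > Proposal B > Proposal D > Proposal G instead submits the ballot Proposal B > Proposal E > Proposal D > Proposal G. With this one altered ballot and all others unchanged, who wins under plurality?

Proposal D

First-place totals with the altered ballot: Proposal G 6, Proposal B 12, Proposal D 19, Proposal E 0.
The winner is unchanged: still Proposal D.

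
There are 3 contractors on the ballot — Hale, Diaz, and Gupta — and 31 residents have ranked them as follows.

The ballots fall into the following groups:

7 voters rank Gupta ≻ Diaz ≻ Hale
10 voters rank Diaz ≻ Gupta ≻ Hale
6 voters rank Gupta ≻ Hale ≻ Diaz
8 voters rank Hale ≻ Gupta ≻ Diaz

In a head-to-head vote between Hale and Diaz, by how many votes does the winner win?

Ballots ranking Hale above Diaz: 6+8 = 14.
Ballots ranking Diaz above Hale: 7+10 = 17.
Diaz wins 17–14, a margin of 3.

3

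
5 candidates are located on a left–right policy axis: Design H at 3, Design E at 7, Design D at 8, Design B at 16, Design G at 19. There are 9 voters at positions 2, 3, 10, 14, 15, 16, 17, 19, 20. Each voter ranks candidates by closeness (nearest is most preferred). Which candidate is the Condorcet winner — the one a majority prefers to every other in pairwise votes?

Design B

With single-peaked preferences on a line, the Condorcet winner is the candidate closest to the median voter.
The median voter (position 15) is closest to Design B at 16.
Check: Design B vs Design H — voters closer to Design B: 7 of 9.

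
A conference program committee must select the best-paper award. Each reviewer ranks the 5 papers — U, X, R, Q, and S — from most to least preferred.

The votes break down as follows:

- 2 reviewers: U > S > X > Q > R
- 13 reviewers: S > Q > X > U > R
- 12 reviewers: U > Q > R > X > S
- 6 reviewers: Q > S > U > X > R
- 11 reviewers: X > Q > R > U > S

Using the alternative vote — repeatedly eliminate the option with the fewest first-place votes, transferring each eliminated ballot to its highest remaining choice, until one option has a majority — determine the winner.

U

Round 1: U 14, S 13, X 11, Q 6, R 0. R has the fewest and is eliminated.
Round 2: U 14, S 13, X 11, Q 6. Q has the fewest and is eliminated.
Round 3: S 19, U 14, X 11. X has the fewest and is eliminated.
Round 4: U 25, S 19. U has a majority.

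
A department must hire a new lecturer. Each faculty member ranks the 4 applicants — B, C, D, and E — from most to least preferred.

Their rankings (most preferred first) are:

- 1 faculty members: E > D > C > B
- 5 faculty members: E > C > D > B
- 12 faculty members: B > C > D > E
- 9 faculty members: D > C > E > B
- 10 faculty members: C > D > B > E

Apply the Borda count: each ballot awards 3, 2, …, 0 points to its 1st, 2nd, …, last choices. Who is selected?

Borda scores:
  B: 0 + 5·0 + 12·3 + 9·0 + 10·1 = 46
  C: 1 + 5·2 + 12·2 + 9·2 + 10·3 = 83
  D: 2 + 5·1 + 12·1 + 9·3 + 10·2 = 66
  E: 3 + 5·3 + 12·0 + 9·1 + 10·0 = 27
C has the highest total.

C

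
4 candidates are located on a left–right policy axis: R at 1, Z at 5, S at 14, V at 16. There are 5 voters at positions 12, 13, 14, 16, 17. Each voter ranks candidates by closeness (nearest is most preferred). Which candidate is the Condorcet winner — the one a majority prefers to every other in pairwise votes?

S

With single-peaked preferences on a line, the Condorcet winner is the candidate closest to the median voter.
The median voter (position 14) is closest to S at 14.
Check: S vs V — voters closer to S: 3 of 5.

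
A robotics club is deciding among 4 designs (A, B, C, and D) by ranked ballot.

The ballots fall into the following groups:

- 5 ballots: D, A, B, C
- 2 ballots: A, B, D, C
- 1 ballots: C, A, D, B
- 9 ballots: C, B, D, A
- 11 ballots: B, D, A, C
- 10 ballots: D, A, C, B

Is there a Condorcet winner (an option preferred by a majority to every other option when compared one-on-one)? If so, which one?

There is no Condorcet winner

Head-to-head results (38 voters total):
A vs B: B wins 20–18.
A vs C: A wins 28–10.
A vs D: D wins 35–3.
B vs C: C wins 20–18.
B vs D: B wins 22–16.
C vs D: D wins 28–10.
No candidate beats all others: A beats C beats B beats A, a majority cycle.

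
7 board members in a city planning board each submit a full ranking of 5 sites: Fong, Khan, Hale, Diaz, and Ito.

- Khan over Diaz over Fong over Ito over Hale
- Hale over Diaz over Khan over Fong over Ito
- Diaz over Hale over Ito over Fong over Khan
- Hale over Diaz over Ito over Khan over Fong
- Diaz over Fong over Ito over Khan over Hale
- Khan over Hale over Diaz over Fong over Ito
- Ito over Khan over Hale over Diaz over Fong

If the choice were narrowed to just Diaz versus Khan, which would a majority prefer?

Ballots ranking Diaz above Khan: 4.
Ballots ranking Khan above Diaz: 3.
Diaz wins the head-to-head, 4–3.

Diaz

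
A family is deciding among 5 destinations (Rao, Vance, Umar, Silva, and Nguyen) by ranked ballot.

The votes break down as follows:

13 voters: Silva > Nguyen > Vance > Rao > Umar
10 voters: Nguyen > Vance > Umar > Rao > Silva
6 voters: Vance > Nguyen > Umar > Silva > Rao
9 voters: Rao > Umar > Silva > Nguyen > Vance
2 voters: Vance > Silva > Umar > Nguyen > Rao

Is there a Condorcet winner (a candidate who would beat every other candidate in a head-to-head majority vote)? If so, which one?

Head-to-head results (40 voters total):
Rao vs Vance: Vance wins 31–9.
Rao vs Umar: Rao wins 22–18.
Rao vs Silva: Silva wins 21–19.
Rao vs Nguyen: Nguyen wins 31–9.
Vance vs Umar: Vance wins 31–9.
Vance vs Silva: Silva wins 22–18.
Vance vs Nguyen: Nguyen wins 32–8.
Umar vs Silva: Umar wins 25–15.
Umar vs Nguyen: Nguyen wins 29–11.
Silva vs Nguyen: Silva wins 24–16.
No candidate beats all others: Rao beats Umar beats Silva beats Rao, a majority cycle.

No Condorcet winner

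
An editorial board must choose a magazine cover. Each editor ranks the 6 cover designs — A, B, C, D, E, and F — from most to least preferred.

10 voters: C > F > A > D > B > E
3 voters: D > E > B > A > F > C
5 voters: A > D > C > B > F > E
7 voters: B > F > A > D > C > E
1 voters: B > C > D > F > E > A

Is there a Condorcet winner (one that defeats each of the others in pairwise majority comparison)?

Head-to-head results (26 voters total):
A vs B: A wins 15–11.
A vs C: A wins 15–11.
A vs D: A wins 22–4.
A vs E: A wins 22–4.
A vs F: F wins 18–8.
B vs C: C wins 15–11.
B vs D: D wins 18–8.
B vs E: B wins 23–3.
B vs F: B wins 16–10.
C vs D: D wins 15–11.
C vs E: C wins 23–3.
C vs F: C wins 16–10.
D vs E: D wins 26–0.
D vs F: F wins 17–9.
E vs F: F wins 23–3.
No candidate beats all others: A beats B beats F beats A, a majority cycle.

No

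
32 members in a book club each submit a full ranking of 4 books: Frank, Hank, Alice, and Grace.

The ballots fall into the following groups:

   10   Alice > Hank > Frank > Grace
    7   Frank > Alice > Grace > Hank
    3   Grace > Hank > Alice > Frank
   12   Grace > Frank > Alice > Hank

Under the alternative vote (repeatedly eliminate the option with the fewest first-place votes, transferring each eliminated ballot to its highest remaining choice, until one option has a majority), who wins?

Alice

Round 1: Grace 15, Alice 10, Frank 7, Hank 0. Hank has the fewest and is eliminated.
Round 2: Grace 15, Alice 10, Frank 7. Frank has the fewest and is eliminated.
Round 3: Alice 17, Grace 15. Alice has a majority.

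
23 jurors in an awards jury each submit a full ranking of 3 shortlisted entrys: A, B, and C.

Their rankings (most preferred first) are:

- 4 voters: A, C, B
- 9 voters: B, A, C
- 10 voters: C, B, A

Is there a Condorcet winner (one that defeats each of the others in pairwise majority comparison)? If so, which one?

None — there is no Condorcet winner

Head-to-head results (23 voters total):
A vs B: B wins 19–4.
A vs C: A wins 13–10.
B vs C: C wins 14–9.
No candidate beats all others: A beats C beats B beats A, a majority cycle.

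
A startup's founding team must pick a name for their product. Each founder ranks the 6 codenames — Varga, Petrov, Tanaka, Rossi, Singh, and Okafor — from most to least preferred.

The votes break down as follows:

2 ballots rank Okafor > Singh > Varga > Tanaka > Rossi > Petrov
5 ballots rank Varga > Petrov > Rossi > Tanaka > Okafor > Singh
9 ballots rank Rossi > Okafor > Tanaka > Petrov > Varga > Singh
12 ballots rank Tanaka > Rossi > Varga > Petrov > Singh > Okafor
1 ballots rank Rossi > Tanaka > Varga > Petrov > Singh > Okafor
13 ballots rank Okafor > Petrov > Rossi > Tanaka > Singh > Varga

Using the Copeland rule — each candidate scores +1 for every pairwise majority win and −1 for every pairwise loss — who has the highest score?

Rossi

Pairwise results:
  Varga vs Petrov: Petrov wins 22–20.
  Varga vs Tanaka: Tanaka wins 35–7.
  Varga vs Rossi: Rossi wins 35–7.
  Varga vs Singh: Varga wins 27–15.
  Varga vs Okafor: Okafor wins 24–18.
  Petrov vs Tanaka: Tanaka wins 24–18.
  Petrov vs Rossi: Rossi wins 24–18.
  Petrov vs Singh: Petrov wins 40–2.
  Petrov vs Okafor: Okafor wins 24–18.
  Tanaka vs Rossi: Rossi wins 28–14.
  Tanaka vs Singh: Tanaka wins 40–2.
  Tanaka vs Okafor: Okafor wins 24–18.
  Rossi vs Singh: Rossi wins 40–2.
  Rossi vs Okafor: Rossi wins 27–15.
  Singh vs Okafor: Okafor wins 29–13.
Copeland scores (wins − losses):
  Varga: 1 − 4 = -3
  Petrov: 2 − 3 = -1
  Tanaka: 3 − 2 = 1
  Rossi: 5 − 0 = 5
  Singh: 0 − 5 = -5
  Okafor: 4 − 1 = 3
Rossi has the best Copeland score.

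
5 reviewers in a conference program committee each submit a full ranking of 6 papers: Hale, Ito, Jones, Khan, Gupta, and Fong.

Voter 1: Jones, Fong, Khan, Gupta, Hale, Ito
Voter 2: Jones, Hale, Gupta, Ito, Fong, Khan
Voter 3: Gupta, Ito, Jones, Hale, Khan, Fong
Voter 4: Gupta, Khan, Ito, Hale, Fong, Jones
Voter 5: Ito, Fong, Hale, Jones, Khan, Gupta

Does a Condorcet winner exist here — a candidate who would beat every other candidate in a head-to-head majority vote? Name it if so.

None — there is no Condorcet winner

Head-to-head results (5 voters total):
Hale vs Ito: Ito wins 3–2.
Hale vs Jones: Jones wins 3–2.
Hale vs Khan: Hale wins 3–2.
Hale vs Gupta: Gupta wins 3–2.
Hale vs Fong: Hale wins 3–2.
Ito vs Jones: Ito wins 3–2.
Ito vs Khan: Ito wins 3–2.
Ito vs Gupta: Gupta wins 4–1.
Ito vs Fong: Ito wins 4–1.
Jones vs Khan: Jones wins 4–1.
Jones vs Gupta: Jones wins 3–2.
Jones vs Fong: Jones wins 3–2.
Khan vs Gupta: Gupta wins 3–2.
Khan vs Fong: Fong wins 3–2.
Gupta vs Fong: Gupta wins 3–2.
No candidate beats all others: Ito beats Jones beats Gupta beats Ito, a majority cycle.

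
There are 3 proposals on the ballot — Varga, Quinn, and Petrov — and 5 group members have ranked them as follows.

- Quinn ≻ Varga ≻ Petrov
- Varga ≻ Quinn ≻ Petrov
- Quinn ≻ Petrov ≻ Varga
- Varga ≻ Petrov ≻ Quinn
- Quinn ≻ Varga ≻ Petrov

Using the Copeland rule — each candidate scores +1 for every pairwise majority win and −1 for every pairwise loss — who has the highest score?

Pairwise results:
  Varga vs Quinn: Quinn wins 3–2.
  Varga vs Petrov: Varga wins 4–1.
  Quinn vs Petrov: Quinn wins 4–1.
Copeland scores (wins − losses):
  Varga: 1 − 1 = 0
  Quinn: 2 − 0 = 2
  Petrov: 0 − 2 = -2
Quinn has the best Copeland score.

Quinn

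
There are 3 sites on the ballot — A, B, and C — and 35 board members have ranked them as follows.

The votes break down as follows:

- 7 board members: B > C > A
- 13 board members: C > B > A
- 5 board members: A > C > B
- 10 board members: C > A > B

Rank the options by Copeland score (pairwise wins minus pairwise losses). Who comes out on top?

C

Pairwise results:
  A vs B: B wins 20–15.
  A vs C: C wins 30–5.
  B vs C: C wins 28–7.
Copeland scores (wins − losses):
  A: 0 − 2 = -2
  B: 1 − 1 = 0
  C: 2 − 0 = 2
C has the best Copeland score.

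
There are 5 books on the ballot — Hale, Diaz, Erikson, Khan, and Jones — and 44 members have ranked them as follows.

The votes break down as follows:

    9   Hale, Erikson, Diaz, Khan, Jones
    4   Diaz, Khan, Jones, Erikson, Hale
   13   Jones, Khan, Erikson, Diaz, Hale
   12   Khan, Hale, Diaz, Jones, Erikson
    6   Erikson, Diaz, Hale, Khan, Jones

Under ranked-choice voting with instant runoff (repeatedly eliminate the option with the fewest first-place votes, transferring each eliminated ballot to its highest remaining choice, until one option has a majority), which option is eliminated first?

Round 1: Jones 13, Khan 12, Hale 9, Erikson 6, Diaz 4. Diaz has the fewest and is eliminated.
Round 2: Khan 16, Jones 13, Hale 9, Erikson 6. Erikson has the fewest and is eliminated.
Round 3: Khan 16, Hale 15, Jones 13. Jones has the fewest and is eliminated.
Round 4: Khan 29, Hale 15. Khan has a majority.

Diaz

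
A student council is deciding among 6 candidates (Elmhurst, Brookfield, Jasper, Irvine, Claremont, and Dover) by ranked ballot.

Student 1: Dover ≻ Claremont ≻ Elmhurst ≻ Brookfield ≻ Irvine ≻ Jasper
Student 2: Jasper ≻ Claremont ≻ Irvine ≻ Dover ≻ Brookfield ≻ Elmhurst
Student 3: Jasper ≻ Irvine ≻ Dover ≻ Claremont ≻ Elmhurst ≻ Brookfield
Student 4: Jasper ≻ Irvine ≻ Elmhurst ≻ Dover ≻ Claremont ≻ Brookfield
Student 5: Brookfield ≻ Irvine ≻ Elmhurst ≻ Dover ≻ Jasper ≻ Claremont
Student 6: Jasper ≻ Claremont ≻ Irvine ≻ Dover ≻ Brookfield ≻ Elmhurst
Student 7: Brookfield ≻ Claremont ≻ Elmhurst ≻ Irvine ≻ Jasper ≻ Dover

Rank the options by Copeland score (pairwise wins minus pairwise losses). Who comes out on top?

Jasper

Pairwise results:
  Elmhurst vs Brookfield: Brookfield wins 4–3.
  Elmhurst vs Jasper: Jasper wins 4–3.
  Elmhurst vs Irvine: Irvine wins 5–2.
  Elmhurst vs Claremont: Claremont wins 5–2.
  Elmhurst vs Dover: Dover wins 4–3.
  Brookfield vs Jasper: Jasper wins 4–3.
  Brookfield vs Irvine: Irvine wins 4–3.
  Brookfield vs Claremont: Claremont wins 5–2.
  Brookfield vs Dover: Dover wins 5–2.
  Jasper vs Irvine: Jasper wins 4–3.
  Jasper vs Claremont: Jasper wins 5–2.
  Jasper vs Dover: Jasper wins 5–2.
  Irvine vs Claremont: Claremont wins 4–3.
  Irvine vs Dover: Irvine wins 6–1.
  Claremont vs Dover: Dover wins 4–3.
Copeland scores (wins − losses):
  Elmhurst: 0 − 5 = -5
  Brookfield: 1 − 4 = -3
  Jasper: 5 − 0 = 5
  Irvine: 3 − 2 = 1
  Claremont: 3 − 2 = 1
  Dover: 3 − 2 = 1
Jasper has the best Copeland score.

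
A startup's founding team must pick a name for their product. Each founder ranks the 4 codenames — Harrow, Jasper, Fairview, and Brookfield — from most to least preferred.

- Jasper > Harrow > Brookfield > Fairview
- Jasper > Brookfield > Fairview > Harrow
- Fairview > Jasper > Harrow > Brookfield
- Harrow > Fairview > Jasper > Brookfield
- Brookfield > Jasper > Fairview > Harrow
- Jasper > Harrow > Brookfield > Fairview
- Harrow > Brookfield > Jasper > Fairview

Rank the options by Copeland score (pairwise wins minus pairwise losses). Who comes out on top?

Jasper

Pairwise results:
  Harrow vs Jasper: Jasper wins 5–2.
  Harrow vs Fairview: Harrow wins 4–3.
  Harrow vs Brookfield: Harrow wins 5–2.
  Jasper vs Fairview: Jasper wins 5–2.
  Jasper vs Brookfield: Jasper wins 5–2.
  Fairview vs Brookfield: Brookfield wins 5–2.
Copeland scores (wins − losses):
  Harrow: 2 − 1 = 1
  Jasper: 3 − 0 = 3
  Fairview: 0 − 3 = -3
  Brookfield: 1 − 2 = -1
Jasper has the best Copeland score.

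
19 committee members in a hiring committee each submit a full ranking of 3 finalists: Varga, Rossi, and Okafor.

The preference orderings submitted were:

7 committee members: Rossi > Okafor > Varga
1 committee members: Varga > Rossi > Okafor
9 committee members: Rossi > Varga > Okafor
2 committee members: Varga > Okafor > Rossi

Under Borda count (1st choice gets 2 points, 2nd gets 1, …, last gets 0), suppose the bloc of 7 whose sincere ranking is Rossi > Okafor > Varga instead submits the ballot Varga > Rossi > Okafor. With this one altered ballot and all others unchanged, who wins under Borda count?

Varga

Borda totals with the altered ballot: Varga 29, Rossi 26, Okafor 2.
The switch changes the winner from Rossi to Varga.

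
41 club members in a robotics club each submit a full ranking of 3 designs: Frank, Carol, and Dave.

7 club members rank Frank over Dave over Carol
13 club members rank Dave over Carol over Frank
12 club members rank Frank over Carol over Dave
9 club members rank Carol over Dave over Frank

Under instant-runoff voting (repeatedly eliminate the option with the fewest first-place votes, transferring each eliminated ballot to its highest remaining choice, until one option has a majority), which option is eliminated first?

Carol

Round 1: Frank 19, Dave 13, Carol 9. Carol has the fewest and is eliminated.
Round 2: Dave 22, Frank 19. Dave has a majority.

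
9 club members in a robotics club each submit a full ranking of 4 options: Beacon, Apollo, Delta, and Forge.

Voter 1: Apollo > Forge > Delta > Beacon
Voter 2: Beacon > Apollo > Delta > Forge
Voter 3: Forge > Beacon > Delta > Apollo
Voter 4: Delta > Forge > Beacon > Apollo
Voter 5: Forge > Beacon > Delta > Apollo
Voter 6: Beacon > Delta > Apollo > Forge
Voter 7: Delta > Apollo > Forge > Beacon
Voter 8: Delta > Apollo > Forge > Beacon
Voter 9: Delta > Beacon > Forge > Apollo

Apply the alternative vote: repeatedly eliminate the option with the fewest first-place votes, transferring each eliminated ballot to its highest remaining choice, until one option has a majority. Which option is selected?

Delta

Round 1: Delta 4, Beacon 2, Forge 2, Apollo 1. Apollo has the fewest and is eliminated.
Round 2: Delta 4, Forge 3, Beacon 2. Beacon has the fewest and is eliminated.
Round 3: Delta 6, Forge 3. Delta has a majority.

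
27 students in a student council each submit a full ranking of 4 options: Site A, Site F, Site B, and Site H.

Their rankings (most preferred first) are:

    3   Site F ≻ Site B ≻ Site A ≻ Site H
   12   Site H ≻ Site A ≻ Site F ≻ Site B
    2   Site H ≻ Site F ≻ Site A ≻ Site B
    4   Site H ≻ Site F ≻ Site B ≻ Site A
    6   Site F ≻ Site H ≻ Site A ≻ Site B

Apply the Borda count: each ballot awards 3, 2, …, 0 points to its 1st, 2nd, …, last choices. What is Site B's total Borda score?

Borda scores:
  Site A: 3·1 + 12·2 + 2·1 + 4·0 + 6·1 = 35
  Site F: 3·3 + 12·1 + 2·2 + 4·2 + 6·3 = 51
  Site B: 3·2 + 12·0 + 2·0 + 4·1 + 6·0 = 10
  Site H: 3·0 + 12·3 + 2·3 + 4·3 + 6·2 = 66

10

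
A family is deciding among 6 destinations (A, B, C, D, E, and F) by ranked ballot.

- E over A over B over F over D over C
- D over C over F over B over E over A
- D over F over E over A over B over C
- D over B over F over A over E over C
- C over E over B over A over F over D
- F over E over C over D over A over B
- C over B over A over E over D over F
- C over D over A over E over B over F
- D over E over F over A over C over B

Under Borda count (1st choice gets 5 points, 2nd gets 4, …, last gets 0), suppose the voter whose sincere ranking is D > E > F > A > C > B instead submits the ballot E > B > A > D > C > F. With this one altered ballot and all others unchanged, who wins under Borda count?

E

Borda totals with the altered ballot: A 20, B 22, C 23, D 25, E 27, F 18.
The switch changes the winner from D to E.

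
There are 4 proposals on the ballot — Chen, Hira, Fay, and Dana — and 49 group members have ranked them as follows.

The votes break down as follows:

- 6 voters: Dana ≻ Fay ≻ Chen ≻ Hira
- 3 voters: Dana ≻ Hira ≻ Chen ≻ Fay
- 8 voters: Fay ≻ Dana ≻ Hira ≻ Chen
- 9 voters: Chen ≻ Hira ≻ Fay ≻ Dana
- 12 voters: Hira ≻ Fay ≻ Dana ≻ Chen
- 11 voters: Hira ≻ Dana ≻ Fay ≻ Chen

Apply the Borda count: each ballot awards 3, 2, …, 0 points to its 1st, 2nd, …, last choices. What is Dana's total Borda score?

77

Borda scores:
  Chen: 6·1 + 3·1 + 8·0 + 9·3 + 12·0 + 11·0 = 36
  Hira: 6·0 + 3·2 + 8·1 + 9·2 + 12·3 + 11·3 = 101
  Fay: 6·2 + 3·0 + 8·3 + 9·1 + 12·2 + 11·1 = 80
  Dana: 6·3 + 3·3 + 8·2 + 9·0 + 12·1 + 11·2 = 77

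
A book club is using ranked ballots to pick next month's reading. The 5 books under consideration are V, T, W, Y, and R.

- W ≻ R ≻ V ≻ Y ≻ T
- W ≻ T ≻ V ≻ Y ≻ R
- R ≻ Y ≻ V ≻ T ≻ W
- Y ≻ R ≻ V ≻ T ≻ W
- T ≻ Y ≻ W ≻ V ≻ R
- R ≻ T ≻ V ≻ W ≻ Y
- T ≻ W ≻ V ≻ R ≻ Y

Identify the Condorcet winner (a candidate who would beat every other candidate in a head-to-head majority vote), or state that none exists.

Head-to-head results (7 voters total):
V vs T: T wins 4–3.
V vs W: W wins 4–3.
V vs Y: V wins 4–3.
V vs R: R wins 4–3.
T vs W: T wins 5–2.
T vs Y: T wins 4–3.
T vs R: R wins 4–3.
W vs Y: W wins 4–3.
W vs R: W wins 4–3.
Y vs R: R wins 4–3.
No candidate beats all others: T beats W beats R beats T, a majority cycle.

There is no Condorcet winner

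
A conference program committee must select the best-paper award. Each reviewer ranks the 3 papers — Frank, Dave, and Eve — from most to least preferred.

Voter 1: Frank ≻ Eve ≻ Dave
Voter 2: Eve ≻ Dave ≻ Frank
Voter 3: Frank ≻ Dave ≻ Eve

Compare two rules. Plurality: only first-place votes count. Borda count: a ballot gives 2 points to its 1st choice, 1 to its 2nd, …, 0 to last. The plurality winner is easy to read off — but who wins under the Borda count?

Frank

Plurality first-place counts: Frank 2, Dave 0, Eve 1 → Frank.
Borda totals: Frank 4, Dave 2, Eve 3 → Frank.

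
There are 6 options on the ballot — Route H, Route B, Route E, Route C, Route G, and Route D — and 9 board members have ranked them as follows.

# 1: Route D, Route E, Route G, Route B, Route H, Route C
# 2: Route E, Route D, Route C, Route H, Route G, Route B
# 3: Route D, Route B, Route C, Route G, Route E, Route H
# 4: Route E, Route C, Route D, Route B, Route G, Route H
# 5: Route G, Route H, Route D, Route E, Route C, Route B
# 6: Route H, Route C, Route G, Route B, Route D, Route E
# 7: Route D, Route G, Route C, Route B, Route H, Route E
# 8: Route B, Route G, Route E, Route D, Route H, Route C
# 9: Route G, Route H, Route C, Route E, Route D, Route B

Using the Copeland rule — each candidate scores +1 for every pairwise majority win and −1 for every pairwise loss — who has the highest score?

Pairwise results:
  Route H vs Route B: Route B wins 5–4.
  Route H vs Route E: Route E wins 5–4.
  Route H vs Route C: Route H wins 5–4.
  Route H vs Route G: Route G wins 7–2.
  Route H vs Route D: Route D wins 6–3.
  Route B vs Route E: Route E wins 5–4.
  Route B vs Route C: Route C wins 6–3.
  Route B vs Route G: Route G wins 6–3.
  Route B vs Route D: Route D wins 7–2.
  Route E vs Route C: Route E wins 5–4.
  Route E vs Route G: Route G wins 6–3.
  Route E vs Route D: Route D wins 5–4.
  Route C vs Route G: Route G wins 5–4.
  Route C vs Route D: Route D wins 6–3.
  Route G vs Route D: Route D wins 5–4.
Copeland scores (wins − losses):
  Route H: 1 − 4 = -3
  Route B: 1 − 4 = -3
  Route E: 3 − 2 = 1
  Route C: 1 − 4 = -3
  Route G: 4 − 1 = 3
  Route D: 5 − 0 = 5
Route D has the best Copeland score.

Route D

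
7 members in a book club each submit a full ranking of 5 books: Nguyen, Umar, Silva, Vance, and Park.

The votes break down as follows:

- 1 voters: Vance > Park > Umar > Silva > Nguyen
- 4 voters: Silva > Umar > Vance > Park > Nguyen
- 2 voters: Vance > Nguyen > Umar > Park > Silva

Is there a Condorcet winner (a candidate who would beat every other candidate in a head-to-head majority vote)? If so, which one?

Head-to-head results (7 voters total):
Nguyen vs Umar: Umar wins 5–2.
Nguyen vs Silva: Silva wins 5–2.
Nguyen vs Vance: Vance wins 7–0.
Nguyen vs Park: Park wins 5–2.
Umar vs Silva: Silva wins 4–3.
Umar vs Vance: Umar wins 4–3.
Umar vs Park: Umar wins 6–1.
Silva vs Vance: Silva wins 4–3.
Silva vs Park: Silva wins 4–3.
Vance vs Park: Vance wins 7–0.
Silva beats each rival — Nguyen (5–2), Umar (4–3), Vance (4–3), Park (4–3) — so Silva is the Condorcet winner.

Silva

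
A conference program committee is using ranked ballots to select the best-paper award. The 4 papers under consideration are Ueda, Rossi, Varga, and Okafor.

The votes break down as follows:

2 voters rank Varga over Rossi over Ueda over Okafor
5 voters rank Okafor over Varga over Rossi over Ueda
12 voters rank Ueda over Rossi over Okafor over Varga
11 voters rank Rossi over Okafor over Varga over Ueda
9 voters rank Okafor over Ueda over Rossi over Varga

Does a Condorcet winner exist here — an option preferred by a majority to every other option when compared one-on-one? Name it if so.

Head-to-head results (39 voters total):
Ueda vs Rossi: Ueda wins 21–18.
Ueda vs Varga: Ueda wins 21–18.
Ueda vs Okafor: Okafor wins 25–14.
Rossi vs Varga: Rossi wins 32–7.
Rossi vs Okafor: Rossi wins 25–14.
Varga vs Okafor: Okafor wins 37–2.
No candidate beats all others: Ueda beats Rossi beats Okafor beats Ueda, a majority cycle.

None — there is no Condorcet winner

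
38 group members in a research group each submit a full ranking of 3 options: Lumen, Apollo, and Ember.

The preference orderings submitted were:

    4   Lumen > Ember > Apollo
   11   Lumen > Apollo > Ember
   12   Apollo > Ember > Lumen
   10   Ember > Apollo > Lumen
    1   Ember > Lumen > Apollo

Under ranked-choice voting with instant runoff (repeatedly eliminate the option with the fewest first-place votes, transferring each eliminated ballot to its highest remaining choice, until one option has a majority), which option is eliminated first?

Round 1: Lumen 15, Apollo 12, Ember 11. Ember has the fewest and is eliminated.
Round 2: Apollo 22, Lumen 16. Apollo has a majority.

Ember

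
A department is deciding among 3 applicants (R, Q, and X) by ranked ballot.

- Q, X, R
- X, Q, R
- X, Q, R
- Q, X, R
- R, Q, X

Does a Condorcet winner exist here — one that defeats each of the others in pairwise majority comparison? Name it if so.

Q

Head-to-head results (5 voters total):
R vs Q: Q wins 4–1.
R vs X: X wins 4–1.
Q vs X: Q wins 3–2.
Q beats each rival — R (4–1), X (3–2) — so Q is the Condorcet winner.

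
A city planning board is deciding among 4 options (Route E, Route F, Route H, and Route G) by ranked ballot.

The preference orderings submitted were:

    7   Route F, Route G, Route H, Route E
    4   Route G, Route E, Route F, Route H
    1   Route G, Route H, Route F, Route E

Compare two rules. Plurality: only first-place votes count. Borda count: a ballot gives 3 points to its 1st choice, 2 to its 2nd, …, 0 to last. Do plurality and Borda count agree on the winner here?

No

Plurality first-place counts: Route E 0, Route F 7, Route H 0, Route G 5 → Route F.
Borda totals: Route E 8, Route F 26, Route H 9, Route G 29 → Route G.
The two rules disagree: plurality picks Route F, Borda picks Route G.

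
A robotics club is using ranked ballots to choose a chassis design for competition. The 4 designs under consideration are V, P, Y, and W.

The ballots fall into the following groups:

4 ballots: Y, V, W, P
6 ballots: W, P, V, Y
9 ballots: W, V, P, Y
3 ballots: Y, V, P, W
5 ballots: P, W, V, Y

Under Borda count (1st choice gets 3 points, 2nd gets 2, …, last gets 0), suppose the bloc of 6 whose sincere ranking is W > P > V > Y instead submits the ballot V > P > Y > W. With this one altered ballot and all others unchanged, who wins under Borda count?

Borda totals with the altered ballot: V 55, P 39, Y 27, W 41.
The switch changes the winner from W to V.

V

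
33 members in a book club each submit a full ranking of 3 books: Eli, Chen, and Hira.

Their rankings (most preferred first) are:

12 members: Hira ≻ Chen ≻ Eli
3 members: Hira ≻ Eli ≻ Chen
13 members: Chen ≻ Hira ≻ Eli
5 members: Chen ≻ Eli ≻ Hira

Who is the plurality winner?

Chen

First-place vote totals:
  Eli: 0
  Chen: 18
  Hira: 15
Chen has the most first-place votes.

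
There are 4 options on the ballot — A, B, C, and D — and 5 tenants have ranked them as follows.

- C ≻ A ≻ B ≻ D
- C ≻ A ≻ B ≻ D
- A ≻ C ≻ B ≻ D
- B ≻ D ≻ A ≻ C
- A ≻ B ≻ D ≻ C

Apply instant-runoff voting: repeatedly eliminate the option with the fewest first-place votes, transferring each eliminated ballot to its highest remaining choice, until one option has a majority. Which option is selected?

A

Round 1: A 2, C 2, B 1, D 0. D has the fewest and is eliminated.
Round 2: A 2, C 2, B 1. B has the fewest and is eliminated.
Round 3: A 3, C 2. A has a majority.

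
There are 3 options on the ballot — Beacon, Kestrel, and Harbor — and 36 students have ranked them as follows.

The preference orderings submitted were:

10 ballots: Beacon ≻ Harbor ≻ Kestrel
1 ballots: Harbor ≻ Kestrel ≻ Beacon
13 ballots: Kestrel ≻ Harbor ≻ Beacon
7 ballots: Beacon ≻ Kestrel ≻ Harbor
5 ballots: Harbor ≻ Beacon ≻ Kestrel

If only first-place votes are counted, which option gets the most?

First-place vote totals:
  Beacon: 17
  Kestrel: 13
  Harbor: 6
Beacon has the most first-place votes.

Beacon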